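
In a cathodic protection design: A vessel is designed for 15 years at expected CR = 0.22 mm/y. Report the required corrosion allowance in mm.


Corrosion allowance = CR × design life
CA = 0.22 * 15 = 3.3 mm

3.3 mm


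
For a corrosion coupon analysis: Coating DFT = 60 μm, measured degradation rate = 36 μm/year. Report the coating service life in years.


Service life = thickness / degradation rate
Life = 60 / 36 = 1.7 years

1.7 years


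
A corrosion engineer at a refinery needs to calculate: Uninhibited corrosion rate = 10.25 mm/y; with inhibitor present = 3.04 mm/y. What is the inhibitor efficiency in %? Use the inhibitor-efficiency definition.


Apply the inhibitor-efficiency definition: IE = (CR_blank − CR_inh)/CR_blank × 100
IE = (10.25 − 3.04) / 10.25 × 100
IE = 7.21 / 10.25 × 100 = 70.3 %

70.3 %


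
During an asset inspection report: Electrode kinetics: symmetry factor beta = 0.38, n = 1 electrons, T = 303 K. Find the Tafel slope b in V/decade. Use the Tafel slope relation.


Apply the Tafel slope relation: b = 2.303*R*T/(beta*n*F)
Numerator: 2.303 * 8.314 * 303 = 5801.58
Denominator: 0.38 * 1 * 96485 = 36664.3
b = 5801.58 / 36664.3 = 0.158 V/decade

0.158 V/decade


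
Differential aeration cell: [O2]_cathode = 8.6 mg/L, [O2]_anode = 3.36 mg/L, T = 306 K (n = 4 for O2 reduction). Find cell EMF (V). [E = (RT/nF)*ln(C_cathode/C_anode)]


Apply the Nernst concentration-cell relation: E = (RT/nF)*ln(C_cathode/C_anode)
RT/nF = 8.314*306/(4*96485) = 0.00659192 V
ln(8.6/3.36) = 0.93982
E = 0.00659192 * 0.93982 = 0.0062 V

0.0062 V


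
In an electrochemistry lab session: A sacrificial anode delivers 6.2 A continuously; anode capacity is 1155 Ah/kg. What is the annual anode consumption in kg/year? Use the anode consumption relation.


Annual consumption = current * hours per year / capacity
Rate = 6.2 * 8760 / 1155 = 47.0 kg/year

47.0 kg/year


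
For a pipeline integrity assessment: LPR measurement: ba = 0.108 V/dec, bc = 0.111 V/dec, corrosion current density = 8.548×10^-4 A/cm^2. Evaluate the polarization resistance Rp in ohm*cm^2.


Apply the Stern-Geary equation: Rp = ba*bc / (2.303*icorr*(ba+bc))
ba*bc = 0.108*0.111 = 0.011988
ba+bc = 0.219; 2.303*icorr*(ba+bc) = 2.303*8.548×10^-4*0.219 = 4.3112436×10^-4
Rp = 0.011988 / 4.3112436×10^-4 = 27.81 ohm*cm^2

27.81 ohm*cm^2


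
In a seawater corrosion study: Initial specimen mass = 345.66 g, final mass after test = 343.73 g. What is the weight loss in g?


Weight loss = initial − final
WL = 345.66 − 343.73 = 1.93 g

1.93 g


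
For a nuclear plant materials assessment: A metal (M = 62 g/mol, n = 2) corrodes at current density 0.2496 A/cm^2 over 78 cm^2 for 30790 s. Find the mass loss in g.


Apply Faraday's law: m = i*A*t*M / (n*F)
Total charge passed Q = i*A*t = 0.2496*78*30790 = 599444.352 C
m = Q*M/(n*F) = 599444.352*62/(2*96485) = 192.5976 g

192.5976 g


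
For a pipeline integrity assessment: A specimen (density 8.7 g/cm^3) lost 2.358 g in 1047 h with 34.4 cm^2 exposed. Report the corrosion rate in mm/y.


Apply the mm/y weight-loss relation: CR = 87600 * W / (D * A * T)
Numerator: 87600 * 2.358 = 206560.8
Denominator: 8.7 * 34.4 * 1047 = 313346.16
CR = 206560.8 / 313346.16 = 0.65921 mm/y

0.65921 mm/y


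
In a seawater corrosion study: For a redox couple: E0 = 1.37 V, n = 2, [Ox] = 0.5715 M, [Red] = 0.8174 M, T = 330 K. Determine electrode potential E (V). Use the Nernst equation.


Apply the Nernst equation: E = E0 + (RT/nF)*ln([Ox]/[Red])
Step 1: RT/nF = 8.314*330/(2*96485) = 0.01421786 V
Step 2: [Ox]/[Red] = 0.5715/0.8174 = 0.699168
Step 3: ln(0.699168) = -0.357864
Step 4: correction = 0.01421786 * -0.357864 = -0.0051 V
E = 1.37 + -0.0051 = 1.3649 V

1.3649 V


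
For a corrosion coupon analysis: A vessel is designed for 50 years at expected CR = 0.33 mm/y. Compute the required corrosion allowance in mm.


Corrosion allowance = CR × design life
CA = 0.33 * 50 = 16.5 mm

16.5 mm


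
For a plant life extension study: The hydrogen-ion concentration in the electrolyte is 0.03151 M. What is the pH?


pH = −log10[H+]
pH = −log10(0.03151) = 1.5

1.5


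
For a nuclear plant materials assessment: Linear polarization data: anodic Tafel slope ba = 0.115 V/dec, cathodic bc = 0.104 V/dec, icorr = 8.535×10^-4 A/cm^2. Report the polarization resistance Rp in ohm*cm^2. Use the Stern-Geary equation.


Apply the Stern-Geary equation: Rp = ba*bc / (2.303*icorr*(ba+bc))
ba*bc = 0.115*0.104 = 0.01196
ba+bc = 0.219; 2.303*icorr*(ba+bc) = 2.303*8.535×10^-4*0.219 = 4.304687×10^-4
Rp = 0.01196 / 4.304687×10^-4 = 27.8 ohm*cm^2

27.8 ohm*cm^2


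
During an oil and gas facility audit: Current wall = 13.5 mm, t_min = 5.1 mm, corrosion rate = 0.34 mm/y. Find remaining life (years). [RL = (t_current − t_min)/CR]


Apply the remaining-life relation: RL = (t_current − t_min) / CR
RL = (13.5 − 5.1) / 0.34 = 8.4 / 0.34 = 24.7 years

24.7 years


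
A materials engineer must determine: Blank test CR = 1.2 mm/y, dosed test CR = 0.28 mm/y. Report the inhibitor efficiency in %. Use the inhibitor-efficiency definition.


Apply the inhibitor-efficiency definition: IE = (CR_blank − CR_inh)/CR_blank × 100
IE = (1.2 − 0.28) / 1.2 × 100
IE = 0.92 / 1.2 × 100 = 76.7 %

76.7 %


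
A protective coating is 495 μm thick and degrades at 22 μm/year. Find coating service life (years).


Service life = thickness / degradation rate
Life = 495 / 22 = 22.5 years

22.5 years


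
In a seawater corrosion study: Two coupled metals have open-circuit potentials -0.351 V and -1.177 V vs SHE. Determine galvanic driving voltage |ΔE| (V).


Driving voltage is the absolute potential difference.
|ΔE| = |-0.351 − (-1.177)| = 0.826 V

0.826 V


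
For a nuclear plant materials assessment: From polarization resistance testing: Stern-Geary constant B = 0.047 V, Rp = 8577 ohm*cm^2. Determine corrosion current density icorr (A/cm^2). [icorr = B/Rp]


Apply the Stern-Geary relation: icorr = B / Rp
icorr = 0.047 / 8577 = 5.48×10^-6 A/cm^2

5.48×10^-6 A/cm^2


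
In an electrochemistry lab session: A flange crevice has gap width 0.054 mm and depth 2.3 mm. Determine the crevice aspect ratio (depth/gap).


Aspect ratio = depth / gap
Ratio = 2.3 / 0.054 = 42.6

42.6


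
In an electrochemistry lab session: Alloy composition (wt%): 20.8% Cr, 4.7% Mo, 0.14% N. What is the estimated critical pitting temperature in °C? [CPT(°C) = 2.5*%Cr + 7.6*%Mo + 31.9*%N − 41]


Apply the ASTM G48 empirical CPT estimate: CPT(°C) = 2.5*%Cr + 7.6*%Mo + 31.9*%N − 41
2.5*20.8 = 52; 7.6*4.7 = 35.72; 31.9*0.14 = 4.466
CPT = 52 + 35.72 + 4.466 − 41 = 51.186 °C
Rounded to 0.1 °C: CPT ≈ 51.2 °C

51.2 °C


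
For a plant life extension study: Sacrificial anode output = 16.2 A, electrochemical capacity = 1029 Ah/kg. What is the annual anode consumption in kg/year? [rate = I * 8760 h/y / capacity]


Annual consumption = current * hours per year / capacity
Rate = 16.2 * 8760 / 1029 = 137.9 kg/year

137.9 kg/year


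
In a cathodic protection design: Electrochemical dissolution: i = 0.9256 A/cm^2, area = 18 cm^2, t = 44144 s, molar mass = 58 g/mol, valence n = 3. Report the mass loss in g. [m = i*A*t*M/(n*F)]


Apply Faraday's law: m = i*A*t*M / (n*F)
Total charge passed Q = i*A*t = 0.9256*18*44144 = 735474.3552 C
m = Q*M/(n*F) = 735474.3552*58/(3*96485) = 147.3718 g

147.3718 g


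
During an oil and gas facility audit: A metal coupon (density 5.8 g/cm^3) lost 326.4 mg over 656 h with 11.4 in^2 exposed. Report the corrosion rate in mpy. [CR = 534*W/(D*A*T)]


Apply the mpy weight-loss relation: CR = 534 * W / (D * A * T)
Numerator: 534 * 326.4 = 174297.6
Denominator: 5.8 * 11.4 * 656 = 43374.72
CR = 174297.6 / 43374.72 = 4.018 mpy

4.018 mpy


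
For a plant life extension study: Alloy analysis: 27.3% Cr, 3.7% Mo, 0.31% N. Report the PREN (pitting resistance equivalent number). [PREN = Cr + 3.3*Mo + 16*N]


Apply the PREN formula: PREN = Cr + 3.3*Mo + 16*N
PREN = 27.3 + 3.3*3.7 + 16*0.31
PREN = 27.3 + 12.21 + 4.96 = 44.47

44.47


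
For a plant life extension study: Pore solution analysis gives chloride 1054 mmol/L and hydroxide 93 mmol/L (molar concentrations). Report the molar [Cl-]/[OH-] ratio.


Threshold parameter = [Cl-] / [OH-] (molar basis; both in mmol/L, so units cancel)
Ratio = 1054 / 93 = 11.33

11.33


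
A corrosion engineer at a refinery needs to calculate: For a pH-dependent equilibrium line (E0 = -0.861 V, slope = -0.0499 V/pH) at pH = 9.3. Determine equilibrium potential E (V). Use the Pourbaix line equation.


Apply the Pourbaix line equation: E = E0 + slope*pH
E = -0.861 + (-0.0499)*9.3 = -0.861 + (-0.46407) = -1.32507 V
Rounded to 4 decimal places: E = -1.3251 V

-1.3251 V


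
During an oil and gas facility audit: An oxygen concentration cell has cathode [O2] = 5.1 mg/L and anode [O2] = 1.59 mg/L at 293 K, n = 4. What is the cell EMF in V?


Apply the Nernst concentration-cell relation: E = (RT/nF)*ln(C_cathode/C_anode)
RT/nF = 8.314*293/(4*96485) = 0.00631187 V
ln(5.1/1.59) = 1.16551
E = 0.00631187 * 1.16551 = 0.00736 V

0.00736 V


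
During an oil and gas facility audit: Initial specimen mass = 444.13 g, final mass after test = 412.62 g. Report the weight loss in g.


Weight loss = initial − final
WL = 444.13 − 412.62 = 31.51 g

31.51 g


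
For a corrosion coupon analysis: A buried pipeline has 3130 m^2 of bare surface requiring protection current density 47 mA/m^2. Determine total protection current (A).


I = area * current density, then convert mA → A (÷1000)
I = 3130 * 47 / 1000 = 147.11 A

147.11 A


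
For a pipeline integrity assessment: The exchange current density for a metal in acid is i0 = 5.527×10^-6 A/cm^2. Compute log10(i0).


i0 = 5.527×10^-6 A/cm^2
log10(i0) = -5.258

-5.258


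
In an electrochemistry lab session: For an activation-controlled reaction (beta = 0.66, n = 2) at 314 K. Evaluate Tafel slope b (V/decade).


Apply the Tafel slope relation: b = 2.303*R*T/(beta*n*F)
Numerator: 2.303 * 8.314 * 314 = 6012.2
Denominator: 0.66 * 2 * 96485 = 127360.2
b = 6012.2 / 127360.2 = 0.047 V/decade

0.047 V/decade


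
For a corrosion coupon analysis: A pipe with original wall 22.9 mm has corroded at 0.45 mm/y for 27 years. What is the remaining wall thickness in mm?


Remaining wall = original − CR × time
t = 22.9 − 0.45*27 = 22.9 − 12.15 = 10.75 mm

10.75 mm


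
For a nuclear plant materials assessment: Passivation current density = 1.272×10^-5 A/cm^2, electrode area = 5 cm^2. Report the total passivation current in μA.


I = i_pass * A, then convert A → μA (×10^6)
I = 1.272×10^-5 * 5 * 10^6 = 63.6 μA

63.6 μA


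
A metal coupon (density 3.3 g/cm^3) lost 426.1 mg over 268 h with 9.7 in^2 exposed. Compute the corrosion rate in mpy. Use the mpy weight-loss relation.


Apply the mpy weight-loss relation: CR = 534 * W / (D * A * T)
Numerator: 534 * 426.1 = 227537.4
Denominator: 3.3 * 9.7 * 268 = 8578.68
CR = 227537.4 / 8578.68 = 26.524 mpy

26.524 mpy


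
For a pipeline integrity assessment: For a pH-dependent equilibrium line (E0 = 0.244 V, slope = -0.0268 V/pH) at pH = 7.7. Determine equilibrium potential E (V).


Apply the Pourbaix line equation: E = E0 + slope*pH
E = 0.244 + (-0.0268)*7.7 = 0.244 + (-0.20636) = 0.03764 V
Rounded to 3 decimal places: E = 0.038 V

0.038 V


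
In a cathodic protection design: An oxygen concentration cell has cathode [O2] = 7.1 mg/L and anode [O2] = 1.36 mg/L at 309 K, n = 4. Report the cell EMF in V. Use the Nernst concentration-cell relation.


Apply the Nernst concentration-cell relation: E = (RT/nF)*ln(C_cathode/C_anode)
RT/nF = 8.314*309/(4*96485) = 0.00665654 V
ln(7.1/1.36) = 1.65261
E = 0.00665654 * 1.65261 = 0.011 V

0.011 V


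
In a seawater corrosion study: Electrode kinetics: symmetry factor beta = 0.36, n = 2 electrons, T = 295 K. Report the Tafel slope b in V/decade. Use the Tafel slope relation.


Apply the Tafel slope relation: b = 2.303*R*T/(beta*n*F)
Numerator: 2.303 * 8.314 * 295 = 5648.41
Denominator: 0.36 * 2 * 96485 = 69469.2
b = 5648.41 / 69469.2 = 0.081 V/decade

0.081 V/decade


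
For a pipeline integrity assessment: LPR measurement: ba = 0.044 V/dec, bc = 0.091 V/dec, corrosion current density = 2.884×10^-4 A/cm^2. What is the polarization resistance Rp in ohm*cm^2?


Apply the Stern-Geary equation: Rp = ba*bc / (2.303*icorr*(ba+bc))
ba*bc = 0.044*0.091 = 0.004004
ba+bc = 0.135; 2.303*icorr*(ba+bc) = 2.303*2.884×10^-4*0.135 = 8.9665002×10^-5
Rp = 0.004004 / 8.9665002×10^-5 = 44.66 ohm*cm^2

44.66 ohm*cm^2


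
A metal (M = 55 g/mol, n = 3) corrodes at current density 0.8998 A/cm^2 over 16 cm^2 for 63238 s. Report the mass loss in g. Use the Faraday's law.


Apply Faraday's law: m = i*A*t*M / (n*F)
Total charge passed Q = i*A*t = 0.8998*16*63238 = 910424.8384 C
m = Q*M/(n*F) = 910424.8384*55/(3*96485) = 172.99189 g

172.99189 g


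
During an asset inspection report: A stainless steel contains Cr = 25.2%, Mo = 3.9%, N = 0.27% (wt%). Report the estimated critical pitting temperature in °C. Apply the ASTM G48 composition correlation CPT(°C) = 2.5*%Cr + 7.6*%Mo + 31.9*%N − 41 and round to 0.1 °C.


Apply the ASTM G48 empirical CPT estimate: CPT(°C) = 2.5*%Cr + 7.6*%Mo + 31.9*%N − 41
2.5*25.2 = 63; 7.6*3.9 = 29.64; 31.9*0.27 = 8.613
CPT = 63 + 29.64 + 8.613 − 41 = 60.253 °C
Rounded to 0.1 °C: CPT ≈ 60.3 °C

60.3 °C


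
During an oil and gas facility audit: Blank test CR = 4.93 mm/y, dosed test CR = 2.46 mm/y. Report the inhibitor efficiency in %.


Apply the inhibitor-efficiency definition: IE = (CR_blank − CR_inh)/CR_blank × 100
IE = (4.93 − 2.46) / 4.93 × 100
IE = 2.47 / 4.93 × 100 = 50.1 %

50.1 %


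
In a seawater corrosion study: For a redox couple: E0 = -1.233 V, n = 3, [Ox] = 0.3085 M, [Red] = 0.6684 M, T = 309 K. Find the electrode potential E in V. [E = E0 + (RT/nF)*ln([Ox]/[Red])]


Apply the Nernst equation: E = E0 + (RT/nF)*ln([Ox]/[Red])
Step 1: RT/nF = 8.314*309/(3*96485) = 0.00887539 V
Step 2: [Ox]/[Red] = 0.3085/0.6684 = 0.46155
Step 3: ln(0.46155) = -0.773165
Step 4: correction = 0.00887539 * -0.773165 = -0.0069 V
E = -1.233 + -0.0069 = -1.2399 V

-1.2399 V


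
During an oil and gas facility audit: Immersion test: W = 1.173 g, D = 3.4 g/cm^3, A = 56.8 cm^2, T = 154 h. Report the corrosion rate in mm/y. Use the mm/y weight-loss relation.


Apply the mm/y weight-loss relation: CR = 87600 * W / (D * A * T)
Numerator: 87600 * 1.173 = 102754.8
Denominator: 3.4 * 56.8 * 154 = 29740.48
CR = 102754.8 / 29740.48 = 3.45505 mm/y

3.45505 mm/y


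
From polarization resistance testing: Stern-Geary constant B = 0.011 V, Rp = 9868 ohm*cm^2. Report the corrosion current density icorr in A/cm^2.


Apply the Stern-Geary relation: icorr = B / Rp
icorr = 0.011 / 9868 = 1.115×10^-6 A/cm^2

1.115×10^-6 A/cm^2


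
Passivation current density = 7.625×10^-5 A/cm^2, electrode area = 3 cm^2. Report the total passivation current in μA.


I = i_pass * A, then convert A → μA (×10^6)
I = 7.625×10^-5 * 3 * 10^6 = 228.75 μA

228.75 μA


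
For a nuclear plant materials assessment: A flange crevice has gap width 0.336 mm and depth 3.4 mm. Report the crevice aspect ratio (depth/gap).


Aspect ratio = depth / gap
Ratio = 3.4 / 0.336 = 10.1

10.1


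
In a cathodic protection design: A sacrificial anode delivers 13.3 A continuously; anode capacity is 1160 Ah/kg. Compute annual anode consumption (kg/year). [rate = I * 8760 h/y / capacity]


Annual consumption = current * hours per year / capacity
Rate = 13.3 * 8760 / 1160 = 100.4 kg/year

100.4 kg/year


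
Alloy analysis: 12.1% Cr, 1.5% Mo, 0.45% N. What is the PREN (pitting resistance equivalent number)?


Apply the PREN formula: PREN = Cr + 3.3*Mo + 16*N
PREN = 12.1 + 3.3*1.5 + 16*0.45
PREN = 12.1 + 4.95 + 7.2 = 24.25

24.25


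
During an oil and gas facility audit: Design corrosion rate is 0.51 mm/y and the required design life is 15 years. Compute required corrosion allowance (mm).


Corrosion allowance = CR × design life
CA = 0.51 * 15 = 7.65 mm

7.65 mm


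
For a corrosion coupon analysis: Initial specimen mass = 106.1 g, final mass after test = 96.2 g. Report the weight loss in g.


Weight loss = initial − final
WL = 106.1 − 96.2 = 9.9 g

9.9 g


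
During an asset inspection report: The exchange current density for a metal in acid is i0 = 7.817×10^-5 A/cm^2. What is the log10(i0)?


i0 = 7.817×10^-5 A/cm^2
log10(i0) = -4.107

-4.107


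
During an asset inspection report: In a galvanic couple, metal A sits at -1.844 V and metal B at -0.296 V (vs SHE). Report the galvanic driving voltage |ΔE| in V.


Driving voltage is the absolute potential difference.
|ΔE| = |-1.844 − (-0.296)| = 1.548 V

1.548 V


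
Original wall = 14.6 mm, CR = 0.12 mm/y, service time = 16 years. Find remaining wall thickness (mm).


Remaining wall = original − CR × time
t = 14.6 − 0.12*16 = 14.6 − 1.92 = 12.68 mm

12.68 mm


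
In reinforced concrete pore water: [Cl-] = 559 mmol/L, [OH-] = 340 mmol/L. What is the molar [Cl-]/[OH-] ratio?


Threshold parameter = [Cl-] / [OH-] (molar basis; both in mmol/L, so units cancel)
Ratio = 559 / 340 = 1.64

1.64


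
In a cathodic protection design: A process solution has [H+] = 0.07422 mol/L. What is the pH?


pH = −log10[H+]
pH = −log10(0.07422) = 1.13

1.13


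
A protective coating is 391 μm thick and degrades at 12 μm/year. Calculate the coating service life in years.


Service life = thickness / degradation rate
Life = 391 / 12 = 32.6 years

32.6 years


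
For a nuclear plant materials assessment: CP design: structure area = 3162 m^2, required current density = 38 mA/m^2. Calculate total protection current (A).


I = area * current density, then convert mA → A (÷1000)
I = 3162 * 38 / 1000 = 120.16 A

120.16 A


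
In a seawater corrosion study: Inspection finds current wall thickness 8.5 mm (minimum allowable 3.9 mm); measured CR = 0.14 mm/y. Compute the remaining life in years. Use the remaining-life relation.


Apply the remaining-life relation: RL = (t_current − t_min) / CR
RL = (8.5 − 3.9) / 0.14 = 4.6 / 0.14 = 32.9 years

32.9 years


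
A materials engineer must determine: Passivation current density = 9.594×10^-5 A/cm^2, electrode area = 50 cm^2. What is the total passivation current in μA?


I = i_pass * A, then convert A → μA (×10^6)
I = 9.594×10^-5 * 50 * 10^6 = 4797.0 μA

4797.0 μA


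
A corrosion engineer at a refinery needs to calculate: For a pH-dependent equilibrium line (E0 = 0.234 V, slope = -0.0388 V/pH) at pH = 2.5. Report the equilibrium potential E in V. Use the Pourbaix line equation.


Apply the Pourbaix line equation: E = E0 + slope*pH
E = 0.234 + (-0.0388)*2.5 = 0.234 + (-0.097) = 0.137 V
Rounded to 4 decimal places: E = 0.1370 V

0.1370 V


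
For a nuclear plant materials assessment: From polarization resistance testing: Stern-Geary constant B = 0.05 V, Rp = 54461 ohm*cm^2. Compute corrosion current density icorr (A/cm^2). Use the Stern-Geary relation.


Apply the Stern-Geary relation: icorr = B / Rp
icorr = 0.05 / 54461 = 9.181×10^-7 A/cm^2

9.181×10^-7 A/cm^2


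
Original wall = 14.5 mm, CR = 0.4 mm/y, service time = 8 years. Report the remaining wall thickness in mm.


Remaining wall = original − CR × time
t = 14.5 − 0.4*8 = 14.5 − 3.2 = 11.3 mm

11.3 mm


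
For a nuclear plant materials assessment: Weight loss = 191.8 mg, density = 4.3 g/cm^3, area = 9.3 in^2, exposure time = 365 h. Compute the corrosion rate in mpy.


Apply the mpy weight-loss relation: CR = 534 * W / (D * A * T)
Numerator: 534 * 191.8 = 102421.2
Denominator: 4.3 * 9.3 * 365 = 14596.35
CR = 102421.2 / 14596.35 = 7.017 mpy

7.017 mpy


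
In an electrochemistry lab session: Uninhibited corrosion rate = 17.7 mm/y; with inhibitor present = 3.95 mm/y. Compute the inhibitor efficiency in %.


Apply the inhibitor-efficiency definition: IE = (CR_blank − CR_inh)/CR_blank × 100
IE = (17.7 − 3.95) / 17.7 × 100
IE = 13.75 / 17.7 × 100 = 77.7 %

77.7 %


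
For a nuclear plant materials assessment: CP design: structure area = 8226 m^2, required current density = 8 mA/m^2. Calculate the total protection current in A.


I = area * current density, then convert mA → A (÷1000)
I = 8226 * 8 / 1000 = 65.81 A

65.81 A


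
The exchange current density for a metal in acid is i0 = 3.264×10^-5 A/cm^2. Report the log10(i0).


i0 = 3.264×10^-5 A/cm^2
log10(i0) = -4.486

-4.486


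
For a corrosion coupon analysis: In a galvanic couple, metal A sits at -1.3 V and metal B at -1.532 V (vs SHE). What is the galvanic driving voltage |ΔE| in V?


Driving voltage is the absolute potential difference.
|ΔE| = |-1.3 − (-1.532)| = 0.232 V

0.232 V


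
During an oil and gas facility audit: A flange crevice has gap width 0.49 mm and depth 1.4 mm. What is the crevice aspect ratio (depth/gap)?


Aspect ratio = depth / gap
Ratio = 1.4 / 0.49 = 2.9

2.9


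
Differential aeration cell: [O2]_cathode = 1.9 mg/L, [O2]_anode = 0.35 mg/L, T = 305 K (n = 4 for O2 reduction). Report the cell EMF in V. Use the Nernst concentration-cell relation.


Apply the Nernst concentration-cell relation: E = (RT/nF)*ln(C_cathode/C_anode)
RT/nF = 8.314*305/(4*96485) = 0.00657037 V
ln(1.9/0.35) = 1.69168
E = 0.00657037 * 1.69168 = 0.01111 V

0.01111 V


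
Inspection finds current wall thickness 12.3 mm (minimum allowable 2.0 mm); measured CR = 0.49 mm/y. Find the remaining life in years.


Apply the remaining-life relation: RL = (t_current − t_min) / CR
RL = (12.3 − 2.0) / 0.49 = 10.3 / 0.49 = 21.0 years

21.0 years


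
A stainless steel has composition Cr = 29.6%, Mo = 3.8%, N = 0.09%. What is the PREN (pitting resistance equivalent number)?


Apply the PREN formula: PREN = Cr + 3.3*Mo + 16*N
PREN = 29.6 + 3.3*3.8 + 16*0.09
PREN = 29.6 + 12.54 + 1.44 = 43.58

43.58


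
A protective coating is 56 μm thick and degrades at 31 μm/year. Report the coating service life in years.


Service life = thickness / degradation rate
Life = 56 / 31 = 1.8 years

1.8 years


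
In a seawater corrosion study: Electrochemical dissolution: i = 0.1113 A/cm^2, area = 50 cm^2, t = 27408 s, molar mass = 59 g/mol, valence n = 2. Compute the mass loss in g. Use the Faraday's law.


Apply Faraday's law: m = i*A*t*M / (n*F)
Total charge passed Q = i*A*t = 0.1113*50*27408 = 152525.52 C
m = Q*M/(n*F) = 152525.52*59/(2*96485) = 46.634 g

46.634 g


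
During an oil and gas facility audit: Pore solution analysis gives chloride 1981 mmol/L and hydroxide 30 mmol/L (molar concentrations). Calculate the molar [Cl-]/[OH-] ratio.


Threshold parameter = [Cl-] / [OH-] (molar basis; both in mmol/L, so units cancel)
Ratio = 1981 / 30 = 66.03

66.03


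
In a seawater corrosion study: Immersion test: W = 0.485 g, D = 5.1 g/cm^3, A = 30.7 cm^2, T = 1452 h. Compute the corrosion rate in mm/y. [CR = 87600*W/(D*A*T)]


Apply the mm/y weight-loss relation: CR = 87600 * W / (D * A * T)
Numerator: 87600 * 0.485 = 42486.0
Denominator: 5.1 * 30.7 * 1452 = 227339.64
CR = 42486.0 / 227339.64 = 0.18688 mm/y

0.18688 mm/y


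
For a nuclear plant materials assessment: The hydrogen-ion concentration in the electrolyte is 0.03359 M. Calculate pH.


pH = −log10[H+]
pH = −log10(0.03359) = 1.47

1.47


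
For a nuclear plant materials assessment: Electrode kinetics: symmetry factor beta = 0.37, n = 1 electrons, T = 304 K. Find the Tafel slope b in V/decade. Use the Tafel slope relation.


Apply the Tafel slope relation: b = 2.303*R*T/(beta*n*F)
Numerator: 2.303 * 8.314 * 304 = 5820.73
Denominator: 0.37 * 1 * 96485 = 35699.45
b = 5820.73 / 35699.45 = 0.163 V/decade

0.163 V/decade


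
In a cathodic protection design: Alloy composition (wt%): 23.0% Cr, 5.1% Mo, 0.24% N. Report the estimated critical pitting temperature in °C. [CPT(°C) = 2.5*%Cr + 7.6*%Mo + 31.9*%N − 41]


Apply the ASTM G48 empirical CPT estimate: CPT(°C) = 2.5*%Cr + 7.6*%Mo + 31.9*%N − 41
2.5*23.0 = 57.5; 7.6*5.1 = 38.76; 31.9*0.24 = 7.656
CPT = 57.5 + 38.76 + 7.656 − 41 = 62.916 °C
Rounded to 0.1 °C: CPT ≈ 62.9 °C

62.9 °C


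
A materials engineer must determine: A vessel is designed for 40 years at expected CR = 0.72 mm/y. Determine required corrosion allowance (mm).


Corrosion allowance = CR × design life
CA = 0.72 * 40 = 28.8 mm

28.8 mm


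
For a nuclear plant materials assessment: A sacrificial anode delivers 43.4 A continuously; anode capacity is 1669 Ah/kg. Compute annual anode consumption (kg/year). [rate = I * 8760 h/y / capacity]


Annual consumption = current * hours per year / capacity
Rate = 43.4 * 8760 / 1669 = 227.8 kg/year

227.8 kg/year


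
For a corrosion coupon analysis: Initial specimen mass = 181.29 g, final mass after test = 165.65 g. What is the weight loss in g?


Weight loss = initial − final
WL = 181.29 − 165.65 = 15.64 g

15.64 g


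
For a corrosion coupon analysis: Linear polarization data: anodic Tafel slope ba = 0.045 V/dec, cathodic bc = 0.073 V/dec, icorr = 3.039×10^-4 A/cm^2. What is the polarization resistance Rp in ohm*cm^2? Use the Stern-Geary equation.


Apply the Stern-Geary equation: Rp = ba*bc / (2.303*icorr*(ba+bc))
ba*bc = 0.045*0.073 = 0.003285
ba+bc = 0.118; 2.303*icorr*(ba+bc) = 2.303*3.039×10^-4*0.118 = 8.2586041×10^-5
Rp = 0.003285 / 8.2586041×10^-5 = 39.78 ohm*cm^2

39.78 ohm*cm^2


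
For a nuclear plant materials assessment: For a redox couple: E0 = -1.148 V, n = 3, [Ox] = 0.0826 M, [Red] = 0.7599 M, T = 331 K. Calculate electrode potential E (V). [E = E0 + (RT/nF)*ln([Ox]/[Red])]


Apply the Nernst equation: E = E0 + (RT/nF)*ln([Ox]/[Red])
Step 1: RT/nF = 8.314*331/(3*96485) = 0.00950729 V
Step 2: [Ox]/[Red] = 0.0826/0.7599 = 0.108699
Step 3: ln(0.108699) = -2.219173
Step 4: correction = 0.00950729 * -2.219173 = -0.021 V
E = -1.148 + -0.021 = -1.169 V

-1.169 V


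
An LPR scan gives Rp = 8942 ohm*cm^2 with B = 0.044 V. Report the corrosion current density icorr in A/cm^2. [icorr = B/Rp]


Apply the Stern-Geary relation: icorr = B / Rp
icorr = 0.044 / 8942 = 4.921×10^-6 A/cm^2

4.921×10^-6 A/cm^2


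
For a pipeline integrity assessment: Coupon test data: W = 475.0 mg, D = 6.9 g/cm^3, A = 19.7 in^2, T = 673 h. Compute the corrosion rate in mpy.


Apply the mpy weight-loss relation: CR = 534 * W / (D * A * T)
Numerator: 534 * 475.0 = 253650.0
Denominator: 6.9 * 19.7 * 673 = 91480.89
CR = 253650.0 / 91480.89 = 2.773 mpy

2.773 mpy


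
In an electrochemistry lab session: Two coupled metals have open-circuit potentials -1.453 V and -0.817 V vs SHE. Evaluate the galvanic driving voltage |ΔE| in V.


Driving voltage is the absolute potential difference.
|ΔE| = |-1.453 − (-0.817)| = 0.636 V

0.636 V


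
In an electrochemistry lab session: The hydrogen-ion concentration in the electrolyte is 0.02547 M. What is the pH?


pH = −log10[H+]
pH = −log10(0.02547) = 1.59

1.59


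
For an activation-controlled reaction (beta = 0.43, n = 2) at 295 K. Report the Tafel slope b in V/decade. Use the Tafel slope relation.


Apply the Tafel slope relation: b = 2.303*R*T/(beta*n*F)
Numerator: 2.303 * 8.314 * 295 = 5648.41
Denominator: 0.43 * 2 * 96485 = 82977.1
b = 5648.41 / 82977.1 = 0.068 V/decade

0.068 V/decade


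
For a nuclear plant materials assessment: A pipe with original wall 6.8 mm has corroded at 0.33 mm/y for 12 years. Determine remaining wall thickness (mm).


Remaining wall = original − CR × time
t = 6.8 − 0.33*12 = 6.8 − 3.96 = 2.84 mm

2.84 mm


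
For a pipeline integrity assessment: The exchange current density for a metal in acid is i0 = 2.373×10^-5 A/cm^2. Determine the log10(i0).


i0 = 2.373×10^-5 A/cm^2
log10(i0) = -4.625

-4.625


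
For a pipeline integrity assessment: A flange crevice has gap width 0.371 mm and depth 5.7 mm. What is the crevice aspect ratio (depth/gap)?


Aspect ratio = depth / gap
Ratio = 5.7 / 0.371 = 15.4

15.4


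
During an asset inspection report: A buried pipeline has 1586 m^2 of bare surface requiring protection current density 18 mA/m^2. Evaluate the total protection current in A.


I = area * current density, then convert mA → A (÷1000)
I = 1586 * 18 / 1000 = 28.55 A

28.55 A


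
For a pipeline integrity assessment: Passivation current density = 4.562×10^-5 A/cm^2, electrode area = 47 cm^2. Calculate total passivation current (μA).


I = i_pass * A, then convert A → μA (×10^6)
I = 4.562×10^-5 * 47 * 10^6 = 2144.14 μA

2144.14 μA


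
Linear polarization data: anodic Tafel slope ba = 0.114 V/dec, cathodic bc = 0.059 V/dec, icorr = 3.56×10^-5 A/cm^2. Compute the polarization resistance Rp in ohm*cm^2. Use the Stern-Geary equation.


Apply the Stern-Geary equation: Rp = ba*bc / (2.303*icorr*(ba+bc))
ba*bc = 0.114*0.059 = 0.006726
ba+bc = 0.173; 2.303*icorr*(ba+bc) = 2.303*3.56×10^-5*0.173 = 1.4183716×10^-5
Rp = 0.006726 / 1.4183716×10^-5 = 474.2 ohm*cm^2

474.2 ohm*cm^2


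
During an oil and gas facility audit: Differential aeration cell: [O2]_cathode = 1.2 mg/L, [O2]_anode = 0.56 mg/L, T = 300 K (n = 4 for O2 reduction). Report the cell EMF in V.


Apply the Nernst concentration-cell relation: E = (RT/nF)*ln(C_cathode/C_anode)
RT/nF = 8.314*300/(4*96485) = 0.00646266 V
ln(1.2/0.56) = 0.76214
E = 0.00646266 * 0.76214 = 0.00493 V

0.00493 V


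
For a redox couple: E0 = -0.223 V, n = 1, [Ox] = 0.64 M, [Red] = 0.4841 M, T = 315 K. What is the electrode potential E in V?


Apply the Nernst equation: E = E0 + (RT/nF)*ln([Ox]/[Red])
Step 1: RT/nF = 8.314*315/(1*96485) = 0.02714318 V
Step 2: [Ox]/[Red] = 0.64/0.4841 = 1.322041
Step 3: ln(1.322041) = 0.279177
Step 4: correction = 0.02714318 * 0.279177 = 0.008 V
E = -0.223 + 0.008 = -0.215 V

-0.215 V


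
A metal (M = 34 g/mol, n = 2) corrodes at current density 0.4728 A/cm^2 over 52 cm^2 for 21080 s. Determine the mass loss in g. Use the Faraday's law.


Apply Faraday's law: m = i*A*t*M / (n*F)
Total charge passed Q = i*A*t = 0.4728*52*21080 = 518264.448 C
m = Q*M/(n*F) = 518264.448*34/(2*96485) = 91.3147 g

91.3147 g


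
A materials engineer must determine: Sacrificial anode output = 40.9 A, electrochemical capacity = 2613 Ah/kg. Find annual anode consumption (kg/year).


Annual consumption = current * hours per year / capacity
Rate = 40.9 * 8760 / 2613 = 137.1 kg/year

137.1 kg/year


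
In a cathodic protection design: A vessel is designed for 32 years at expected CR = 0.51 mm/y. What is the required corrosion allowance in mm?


Corrosion allowance = CR × design life
CA = 0.51 * 32 = 16.32 mm

16.32 mm


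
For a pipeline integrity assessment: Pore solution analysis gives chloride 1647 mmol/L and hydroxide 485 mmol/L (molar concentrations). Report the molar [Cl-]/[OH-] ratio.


Threshold parameter = [Cl-] / [OH-] (molar basis; both in mmol/L, so units cancel)
Ratio = 1647 / 485 = 3.4

3.4


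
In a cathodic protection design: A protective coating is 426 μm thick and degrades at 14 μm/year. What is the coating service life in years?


Service life = thickness / degradation rate
Life = 426 / 14 = 30.4 years

30.4 years


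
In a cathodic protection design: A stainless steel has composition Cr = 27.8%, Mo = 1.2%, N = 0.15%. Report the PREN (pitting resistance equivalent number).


Apply the PREN formula: PREN = Cr + 3.3*Mo + 16*N
PREN = 27.8 + 3.3*1.2 + 16*0.15
PREN = 27.8 + 3.96 + 2.4 = 34.16

34.16


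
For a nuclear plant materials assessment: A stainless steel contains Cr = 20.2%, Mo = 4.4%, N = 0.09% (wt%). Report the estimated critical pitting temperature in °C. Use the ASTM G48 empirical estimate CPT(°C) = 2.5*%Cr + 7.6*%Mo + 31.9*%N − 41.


Apply the ASTM G48 empirical CPT estimate: CPT(°C) = 2.5*%Cr + 7.6*%Mo + 31.9*%N − 41
2.5*20.2 = 50.5; 7.6*4.4 = 33.44; 31.9*0.09 = 2.871
CPT = 50.5 + 33.44 + 2.871 − 41 = 45.811 °C
Rounded to 0.1 °C: CPT ≈ 45.8 °C

45.8 °C


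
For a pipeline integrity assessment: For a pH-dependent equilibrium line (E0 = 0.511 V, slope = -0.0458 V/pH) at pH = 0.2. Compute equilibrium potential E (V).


Apply the Pourbaix line equation: E = E0 + slope*pH
E = 0.511 + (-0.0458)*0.2 = 0.511 + (-0.00916) = 0.50184 V
Rounded to 3 decimal places: E = 0.502 V

0.502 V


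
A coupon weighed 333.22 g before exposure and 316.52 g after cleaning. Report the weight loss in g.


Weight loss = initial − final
WL = 333.22 − 316.52 = 16.7 g

16.7 g


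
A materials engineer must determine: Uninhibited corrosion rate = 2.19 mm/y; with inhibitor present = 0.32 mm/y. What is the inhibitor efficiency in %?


Apply the inhibitor-efficiency definition: IE = (CR_blank − CR_inh)/CR_blank × 100
IE = (2.19 − 0.32) / 2.19 × 100
IE = 1.87 / 2.19 × 100 = 85.4 %

85.4 %


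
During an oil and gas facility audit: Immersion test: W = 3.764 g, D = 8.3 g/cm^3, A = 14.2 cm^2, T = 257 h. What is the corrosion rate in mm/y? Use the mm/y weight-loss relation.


Apply the mm/y weight-loss relation: CR = 87600 * W / (D * A * T)
Numerator: 87600 * 3.764 = 329726.4
Denominator: 8.3 * 14.2 * 257 = 30290.02
CR = 329726.4 / 30290.02 = 10.885645 mm/y

10.885645 mm/y


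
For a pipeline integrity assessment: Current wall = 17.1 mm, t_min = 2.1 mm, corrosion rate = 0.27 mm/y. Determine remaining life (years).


Apply the remaining-life relation: RL = (t_current − t_min) / CR
RL = (17.1 − 2.1) / 0.27 = 15.0 / 0.27 = 55.6 years

55.6 years


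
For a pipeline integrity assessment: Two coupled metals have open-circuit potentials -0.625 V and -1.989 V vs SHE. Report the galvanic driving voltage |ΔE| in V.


Driving voltage is the absolute potential difference.
|ΔE| = |-0.625 − (-1.989)| = 1.364 V

1.364 V


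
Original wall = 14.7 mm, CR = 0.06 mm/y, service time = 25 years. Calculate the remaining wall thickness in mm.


Remaining wall = original − CR × time
t = 14.7 − 0.06*25 = 14.7 − 1.5 = 13.2 mm

13.2 mm


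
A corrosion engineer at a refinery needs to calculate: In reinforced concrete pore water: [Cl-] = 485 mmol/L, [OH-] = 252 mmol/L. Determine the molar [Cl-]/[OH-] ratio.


Threshold parameter = [Cl-] / [OH-] (molar basis; both in mmol/L, so units cancel)
Ratio = 485 / 252 = 1.92

1.92


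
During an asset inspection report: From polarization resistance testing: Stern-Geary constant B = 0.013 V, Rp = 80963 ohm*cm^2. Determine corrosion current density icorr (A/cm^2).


Apply the Stern-Geary relation: icorr = B / Rp
icorr = 0.013 / 80963 = 1.606×10^-7 A/cm^2

1.606×10^-7 A/cm^2


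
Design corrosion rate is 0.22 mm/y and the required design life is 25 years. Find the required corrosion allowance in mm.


Corrosion allowance = CR × design life
CA = 0.22 * 25 = 5.5 mm

5.5 mm


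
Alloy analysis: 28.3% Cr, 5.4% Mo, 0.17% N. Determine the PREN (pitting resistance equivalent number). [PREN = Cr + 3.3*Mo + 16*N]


Apply the PREN formula: PREN = Cr + 3.3*Mo + 16*N
PREN = 28.3 + 3.3*5.4 + 16*0.17
PREN = 28.3 + 17.82 + 2.72 = 48.84

48.84


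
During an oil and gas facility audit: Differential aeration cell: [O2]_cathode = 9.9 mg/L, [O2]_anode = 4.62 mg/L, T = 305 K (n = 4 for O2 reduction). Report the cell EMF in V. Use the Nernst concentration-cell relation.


Apply the Nernst concentration-cell relation: E = (RT/nF)*ln(C_cathode/C_anode)
RT/nF = 8.314*305/(4*96485) = 0.00657037 V
ln(9.9/4.62) = 0.76214
E = 0.00657037 * 0.76214 = 0.00501 V

0.00501 V


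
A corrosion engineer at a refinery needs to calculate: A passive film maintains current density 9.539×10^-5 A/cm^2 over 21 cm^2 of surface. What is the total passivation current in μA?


I = i_pass * A, then convert A → μA (×10^6)
I = 9.539×10^-5 * 21 * 10^6 = 2003.19 μA

2003.19 μA


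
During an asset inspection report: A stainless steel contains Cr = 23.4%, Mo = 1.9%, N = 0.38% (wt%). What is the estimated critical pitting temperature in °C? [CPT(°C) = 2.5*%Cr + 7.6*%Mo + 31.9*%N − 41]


Apply the ASTM G48 empirical CPT estimate: CPT(°C) = 2.5*%Cr + 7.6*%Mo + 31.9*%N − 41
2.5*23.4 = 58.5; 7.6*1.9 = 14.44; 31.9*0.38 = 12.122
CPT = 58.5 + 14.44 + 12.122 − 41 = 44.062 °C
Rounded to 0.1 °C: CPT ≈ 44.1 °C

44.1 °C


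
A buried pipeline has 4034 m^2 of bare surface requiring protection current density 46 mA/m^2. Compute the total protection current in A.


I = area * current density, then convert mA → A (÷1000)
I = 4034 * 46 / 1000 = 185.56 A

185.56 A


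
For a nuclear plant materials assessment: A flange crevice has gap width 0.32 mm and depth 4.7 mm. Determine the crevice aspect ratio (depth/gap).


Aspect ratio = depth / gap
Ratio = 4.7 / 0.32 = 14.7

14.7


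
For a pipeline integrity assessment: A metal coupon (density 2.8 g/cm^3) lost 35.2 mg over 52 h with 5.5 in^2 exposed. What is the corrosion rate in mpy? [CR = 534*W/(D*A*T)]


Apply the mpy weight-loss relation: CR = 534 * W / (D * A * T)
Numerator: 534 * 35.2 = 18796.8
Denominator: 2.8 * 5.5 * 52 = 800.8
CR = 18796.8 / 800.8 = 23.473 mpy

23.473 mpy


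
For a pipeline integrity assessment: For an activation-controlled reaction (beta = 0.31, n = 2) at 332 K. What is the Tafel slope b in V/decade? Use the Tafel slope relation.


Apply the Tafel slope relation: b = 2.303*R*T/(beta*n*F)
Numerator: 2.303 * 8.314 * 332 = 6356.85
Denominator: 0.31 * 2 * 96485 = 59820.7
b = 6356.85 / 59820.7 = 0.106 V/decade

0.106 V/decade


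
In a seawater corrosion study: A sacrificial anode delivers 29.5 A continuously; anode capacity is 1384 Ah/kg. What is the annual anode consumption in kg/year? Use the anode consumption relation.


Annual consumption = current * hours per year / capacity
Rate = 29.5 * 8760 / 1384 = 186.7 kg/year

186.7 kg/year


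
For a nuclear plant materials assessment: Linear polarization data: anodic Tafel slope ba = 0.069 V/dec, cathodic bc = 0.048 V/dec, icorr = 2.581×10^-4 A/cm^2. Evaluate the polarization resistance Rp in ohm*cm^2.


Apply the Stern-Geary equation: Rp = ba*bc / (2.303*icorr*(ba+bc))
ba*bc = 0.069*0.048 = 0.003312
ba+bc = 0.117; 2.303*icorr*(ba+bc) = 2.303*2.581×10^-4*0.117 = 6.9545303×10^-5
Rp = 0.003312 / 6.9545303×10^-5 = 47.6 ohm*cm^2

47.6 ohm*cm^2


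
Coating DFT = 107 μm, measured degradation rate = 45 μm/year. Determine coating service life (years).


Service life = thickness / degradation rate
Life = 107 / 45 = 2.4 years

2.4 years


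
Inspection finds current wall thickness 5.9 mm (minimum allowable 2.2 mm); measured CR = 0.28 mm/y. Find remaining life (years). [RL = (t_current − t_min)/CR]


Apply the remaining-life relation: RL = (t_current − t_min) / CR
RL = (5.9 − 2.2) / 0.28 = 3.7 / 0.28 = 13.2 years

13.2 years


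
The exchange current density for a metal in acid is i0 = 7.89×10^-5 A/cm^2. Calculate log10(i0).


i0 = 7.89×10^-5 A/cm^2
log10(i0) = -4.103

-4.103


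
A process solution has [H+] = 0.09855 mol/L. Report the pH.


pH = −log10[H+]
pH = −log10(0.09855) = 1.01

1.01


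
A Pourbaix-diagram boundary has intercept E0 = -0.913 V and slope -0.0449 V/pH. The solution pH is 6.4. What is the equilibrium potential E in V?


Apply the Pourbaix line equation: E = E0 + slope*pH
E = -0.913 + (-0.0449)*6.4 = -0.913 + (-0.28736) = -1.20036 V
Rounded to 3 decimal places: E = -1.200 V

-1.200 V


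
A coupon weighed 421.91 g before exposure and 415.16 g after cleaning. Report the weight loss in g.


Weight loss = initial − final
WL = 421.91 − 415.16 = 6.75 g

6.75 g


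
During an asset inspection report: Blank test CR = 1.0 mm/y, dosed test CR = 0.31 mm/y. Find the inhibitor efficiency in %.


Apply the inhibitor-efficiency definition: IE = (CR_blank − CR_inh)/CR_blank × 100
IE = (1.0 − 0.31) / 1.0 × 100
IE = 0.69 / 1.0 × 100 = 69.0 %

69.0 %
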